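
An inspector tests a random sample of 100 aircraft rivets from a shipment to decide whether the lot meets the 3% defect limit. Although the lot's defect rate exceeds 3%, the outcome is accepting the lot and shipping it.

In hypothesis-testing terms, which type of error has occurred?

Type II error

The null hypothesis here is that the lot's defect rate is 3% (within specification).
'Accepting the lot and shipping it' corresponds to failing to reject H₀.
H₀ was not rejected but H₀ is false — a Type II error (false negative).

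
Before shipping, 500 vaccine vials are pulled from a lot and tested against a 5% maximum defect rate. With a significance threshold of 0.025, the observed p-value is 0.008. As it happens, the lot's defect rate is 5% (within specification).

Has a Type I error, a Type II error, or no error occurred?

Type I error

The conventional null hypothesis is that the lot's defect rate is 5% (within specification).
Since p = 0.008 < α = 0.025, H₀ is rejected.
H₀ is true (actually the lot's defect rate is 5% (within specification)).
Rejecting a true H₀ is a Type I error.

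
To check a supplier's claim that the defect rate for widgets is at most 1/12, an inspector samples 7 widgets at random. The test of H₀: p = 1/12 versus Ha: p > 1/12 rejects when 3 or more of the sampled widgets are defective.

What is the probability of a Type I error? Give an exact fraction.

187213/11943936

The significance level is the probability, assuming p = 1/12, of seeing 3 or more defectives in 7 draws.
Via the complement, α = 1 − Σ_{j=0}^{2} C(7,j)(1/12)^j(11/12)^{7-j} = 187213/11943936.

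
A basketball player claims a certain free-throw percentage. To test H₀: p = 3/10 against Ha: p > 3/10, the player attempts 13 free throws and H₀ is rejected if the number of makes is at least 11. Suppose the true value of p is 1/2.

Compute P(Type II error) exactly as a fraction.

β = P(fail to reject H₀ | Ha true) = P(Y ≤ 10 | p = 1/2), Y ~ Binomial(13, 1/2).
Summing C(13,j)·(1/2)^j·(1/2)^{13-j} for j = 0..10 gives 2025/2048.

2025/2048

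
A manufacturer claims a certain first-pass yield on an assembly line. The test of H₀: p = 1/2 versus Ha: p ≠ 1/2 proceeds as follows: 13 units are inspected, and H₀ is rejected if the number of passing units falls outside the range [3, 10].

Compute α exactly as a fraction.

23/1024

The significance level is the null-hypothesis probability of the rejection region {≤2} ∪ {≥11}.
The two tails are symmetric, so α = 2·(1 + 13 + 78)/2^13 = 184/8192 = 23/1024.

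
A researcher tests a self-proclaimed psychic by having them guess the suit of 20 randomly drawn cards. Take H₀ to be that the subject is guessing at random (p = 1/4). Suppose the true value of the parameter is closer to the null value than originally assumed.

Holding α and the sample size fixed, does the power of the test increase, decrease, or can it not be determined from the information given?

It decreases.

A smaller true effect puts the Ha sampling distribution closer to H₀, so more of it falls in the non-rejection region.
Since power = 1 − β and β increases, power decreases.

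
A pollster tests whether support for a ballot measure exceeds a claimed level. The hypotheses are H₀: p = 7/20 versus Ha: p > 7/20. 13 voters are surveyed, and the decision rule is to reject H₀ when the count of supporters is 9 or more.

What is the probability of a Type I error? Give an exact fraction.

The Type I error probability is α = P(S ≥ 9) computed under H₀, where S ~ Binomial(13, 7/20).
P(S ≥ 9) = Σ_{j=9}^{13} C(13,j)·(7/20)^j·(13/20)^{13-j} = 206011579958513/16384000000000000.

206011579958513/16384000000000000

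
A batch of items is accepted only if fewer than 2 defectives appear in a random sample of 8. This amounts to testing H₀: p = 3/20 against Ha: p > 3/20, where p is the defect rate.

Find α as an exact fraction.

8776114407/25600000000

Under H₀, X ~ Binomial(8, 3/20); the Type I error rate is P(X ≥ 2).
Computing the lower-tail complement: 1 − 16823885593/25600000000 = 8776114407/25600000000.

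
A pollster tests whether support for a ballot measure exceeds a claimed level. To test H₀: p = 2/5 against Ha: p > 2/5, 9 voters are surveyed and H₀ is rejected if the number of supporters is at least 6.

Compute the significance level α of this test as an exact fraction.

194048/1953125

Under H₀, K ~ Binomial(9, 2/5), and α = P(K ≥ 6).
P(K ≥ 6) = Σ_{j=6}^{9} C(9,j)·(2/5)^j·(3/5)^{9-j} = 194048/1953125.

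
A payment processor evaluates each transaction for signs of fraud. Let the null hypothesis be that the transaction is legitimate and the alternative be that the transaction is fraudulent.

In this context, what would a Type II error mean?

A Type II error would mean concluding that the transaction is legitimate (or at least failing to establish that the transaction is fraudulent) when in fact the transaction is fraudulent.

A Type II error is failing to reject H₀ when H₀ is false.
Here that means approving the transaction when actually the transaction is fraudulent.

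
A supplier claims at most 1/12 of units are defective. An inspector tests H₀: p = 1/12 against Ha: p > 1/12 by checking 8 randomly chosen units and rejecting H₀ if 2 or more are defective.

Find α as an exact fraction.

59725447/429981696

α = P(reject H₀ | H₀ true) = P(K ≥ 2 | p = 1/12), K ~ Binomial(8, 1/12).
Via the complement, α = 1 − Σ_{j=0}^{1} C(8,j)(1/12)^j(11/12)^{8-j} = 59725447/429981696.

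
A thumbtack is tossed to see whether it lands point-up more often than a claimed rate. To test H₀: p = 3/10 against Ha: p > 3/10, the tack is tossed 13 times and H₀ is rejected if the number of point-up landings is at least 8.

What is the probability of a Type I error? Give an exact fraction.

The Type I error probability is α = P(X ≥ 8) computed under H₀, where X ~ Binomial(13, 3/10).
P(X ≥ 8) = Σ_{j=8}^{13} C(13,j)·(3/10)^j·(7/10)^{13-j} = 45557031771/2500000000000.

45557031771/2500000000000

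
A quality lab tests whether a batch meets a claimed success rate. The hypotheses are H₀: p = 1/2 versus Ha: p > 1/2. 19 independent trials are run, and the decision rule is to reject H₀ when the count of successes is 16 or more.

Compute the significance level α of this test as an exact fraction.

145/65536

The Type I error probability is α = P(Y ≥ 16) computed under H₀, where Y ~ Binomial(19, 1/2).
P(Y ≥ 16) = [C(19,16) + C(19,17) + C(19,18) + C(19,19)] / 2^19 = (969 + 171 + 19 + 1) / 524288 = 1160/524288 = 145/65536.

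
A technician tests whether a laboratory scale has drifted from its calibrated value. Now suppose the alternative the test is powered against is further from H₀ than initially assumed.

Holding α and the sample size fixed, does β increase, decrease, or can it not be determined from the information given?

It decreases.

A bigger departure from H₀ is easier for the test to detect, so it fails to reject less often.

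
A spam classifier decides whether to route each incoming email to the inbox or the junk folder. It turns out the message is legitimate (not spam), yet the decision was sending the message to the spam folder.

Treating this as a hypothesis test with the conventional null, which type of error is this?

The null hypothesis here is that the message is legitimate (not spam).
'Sending the message to the spam folder' corresponds to rejecting H₀.
H₀ was rejected but H₀ is true — a Type I error (false positive).

Type I error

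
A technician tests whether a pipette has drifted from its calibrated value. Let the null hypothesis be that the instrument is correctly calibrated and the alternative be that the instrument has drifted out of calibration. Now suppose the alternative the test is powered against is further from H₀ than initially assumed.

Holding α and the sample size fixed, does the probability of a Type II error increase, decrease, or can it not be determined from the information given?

A larger true effect moves the Ha sampling distribution further from the H₀ critical value, making rejection more likely when Ha is true.

It decreases.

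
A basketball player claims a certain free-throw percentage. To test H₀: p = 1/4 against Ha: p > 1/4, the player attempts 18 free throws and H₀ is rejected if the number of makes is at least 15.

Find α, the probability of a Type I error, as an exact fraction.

2933/8589934592

α = P(reject H₀ | H₀ true) = P(Y ≥ 15 | p = 1/4), with Y ~ Binomial(18, 1/4).
Adding the binomial terms for j = 15 through 18 with p = 1/4 yields 2933/8589934592.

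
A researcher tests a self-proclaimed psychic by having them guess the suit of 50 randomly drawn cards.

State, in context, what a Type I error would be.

With the conventional null hypothesis that the subject is guessing at random (p = 1/4):
A Type I error is rejecting H₀ when H₀ is true.
Here that means concluding the subject has some ability beyond chance when actually the subject is guessing at random (p = 1/4).

A Type I error would mean concluding that the subject performs better than chance when in fact the subject is guessing at random (p = 1/4).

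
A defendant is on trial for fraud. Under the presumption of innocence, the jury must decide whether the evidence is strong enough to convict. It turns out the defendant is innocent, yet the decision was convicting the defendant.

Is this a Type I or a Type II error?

The null hypothesis here is that the defendant is innocent.
'Convicting the defendant' corresponds to rejecting H₀.
H₀ was rejected but H₀ is true — a Type I error (false positive).

Type I error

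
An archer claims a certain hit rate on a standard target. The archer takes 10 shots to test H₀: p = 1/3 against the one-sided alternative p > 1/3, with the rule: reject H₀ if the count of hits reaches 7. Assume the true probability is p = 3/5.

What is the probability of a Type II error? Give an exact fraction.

6032416/9765625

Under the alternative p = 3/5, X ~ Binomial(10, 3/5); β is the probability the test does not reject, P(X < 7).
Summing C(10,j)·(3/5)^j·(2/5)^{10-j} for j = 0..6 gives 6032416/9765625.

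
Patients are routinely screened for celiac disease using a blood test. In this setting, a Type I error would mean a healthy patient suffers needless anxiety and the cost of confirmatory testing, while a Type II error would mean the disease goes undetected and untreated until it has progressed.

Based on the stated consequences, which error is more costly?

Type II error

The Type II consequence (the disease goes undetected and untreated until it has progressed) is more severe than the Type I consequence (a healthy patient suffers needless anxiety and the cost of confirmatory testing).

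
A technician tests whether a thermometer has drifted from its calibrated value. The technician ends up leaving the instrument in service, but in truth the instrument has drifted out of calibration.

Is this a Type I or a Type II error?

The null hypothesis here is that the instrument is correctly calibrated.
'Leaving the instrument in service' corresponds to failing to reject H₀.
H₀ was not rejected but H₀ is false — a Type II error (false negative).

Type II error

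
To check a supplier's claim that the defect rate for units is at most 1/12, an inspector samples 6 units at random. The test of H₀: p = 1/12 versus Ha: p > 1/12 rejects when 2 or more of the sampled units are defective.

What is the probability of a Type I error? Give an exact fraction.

The significance level is the probability, assuming p = 1/12, of seeing 2 or more defectives in 6 draws.
α = 1 − P(X ≤ 1) = 1 − 2737867/2985984 = 248117/2985984.

248117/2985984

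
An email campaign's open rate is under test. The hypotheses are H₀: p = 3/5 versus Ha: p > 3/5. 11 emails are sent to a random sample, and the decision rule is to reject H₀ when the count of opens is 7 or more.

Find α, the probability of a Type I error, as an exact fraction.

5202873/9765625

The Type I error probability is α = P(K ≥ 7) computed under H₀, where K ~ Binomial(11, 3/5).
P(K ≥ 7) = Σ_{j=7}^{11} C(11,j)·(3/5)^j·(2/5)^{11-j} = 5202873/9765625.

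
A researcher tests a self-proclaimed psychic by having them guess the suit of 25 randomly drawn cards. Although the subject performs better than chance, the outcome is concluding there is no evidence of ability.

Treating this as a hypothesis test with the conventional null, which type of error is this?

The null hypothesis here is that the subject is guessing at random (p = 1/4).
'Concluding there is no evidence of ability' corresponds to failing to reject H₀.
H₀ was not rejected but H₀ is false — a Type II error (false negative).

Type II error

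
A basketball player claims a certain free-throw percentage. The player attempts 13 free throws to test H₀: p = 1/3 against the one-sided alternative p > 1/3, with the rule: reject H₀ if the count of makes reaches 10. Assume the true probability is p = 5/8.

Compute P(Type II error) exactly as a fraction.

107331531597/137438953472

A Type II error is failing to reject when Ha holds: with p = 5/8, β = P(Y ≤ 9).
Adding the binomial probabilities P(Y=0)+…+P(Y=9) at p = 5/8 gives 107331531597/137438953472.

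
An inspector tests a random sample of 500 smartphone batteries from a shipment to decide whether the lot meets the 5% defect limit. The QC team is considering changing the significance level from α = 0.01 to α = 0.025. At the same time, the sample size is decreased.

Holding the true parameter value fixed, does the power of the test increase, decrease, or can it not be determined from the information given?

Cannot be determined from the information given.

The first change alone would make β decrease; the second alone would make β increase. Which effect dominates depends on the magnitudes, which are not given.
Since power = 1 − β, the effect on power is likewise indeterminate.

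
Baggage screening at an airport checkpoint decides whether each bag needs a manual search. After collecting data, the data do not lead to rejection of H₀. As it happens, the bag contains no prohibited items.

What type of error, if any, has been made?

No error (correct decision).

The conventional null hypothesis here is that the bag contains no prohibited items.
The test retained a true H₀ — the decision matches the true state.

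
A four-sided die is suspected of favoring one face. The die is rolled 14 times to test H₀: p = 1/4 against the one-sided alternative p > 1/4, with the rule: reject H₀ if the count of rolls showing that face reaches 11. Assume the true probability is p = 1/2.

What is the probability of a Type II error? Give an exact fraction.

7957/8192

β = P(fail to reject H₀ | Ha true) = P(K ≤ 10 | p = 1/2), K ~ Binomial(14, 1/2).
Adding the binomial probabilities P(K=0)+…+P(K=10) at p = 1/2 gives 7957/8192.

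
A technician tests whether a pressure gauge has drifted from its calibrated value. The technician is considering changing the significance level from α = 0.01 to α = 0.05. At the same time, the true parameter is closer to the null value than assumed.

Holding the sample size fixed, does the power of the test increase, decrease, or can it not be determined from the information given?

The first change alone would make β decrease; the second alone would make β increase. Which effect dominates depends on the magnitudes, which are not given.
Since power = 1 − β, the effect on power is likewise indeterminate.

Cannot be determined from the information given.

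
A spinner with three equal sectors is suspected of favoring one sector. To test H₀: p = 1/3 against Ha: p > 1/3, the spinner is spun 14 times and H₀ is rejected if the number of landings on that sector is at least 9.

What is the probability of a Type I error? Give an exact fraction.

9265/531441

The Type I error probability is α = P(S ≥ 9) computed under H₀, where S ~ Binomial(14, 1/3).
P(S ≥ 9) = Σ_{j=9}^{14} C(14,j)·(1/3)^j·(2/3)^{14-j} = 9265/531441.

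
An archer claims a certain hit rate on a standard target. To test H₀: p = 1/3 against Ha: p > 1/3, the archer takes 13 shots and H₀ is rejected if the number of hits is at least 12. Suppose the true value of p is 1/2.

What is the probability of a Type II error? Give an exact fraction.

Under the alternative p = 1/2, Y ~ Binomial(13, 1/2); β is the probability the test does not reject, P(Y < 12).
Equivalently, β = 1 − P(Y ≥ 12) = 4089/4096.

4089/4096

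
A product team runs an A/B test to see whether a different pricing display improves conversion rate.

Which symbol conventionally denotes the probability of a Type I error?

α

P(Type I error) = P(reject H₀ | H₀ true) = α, the significance level.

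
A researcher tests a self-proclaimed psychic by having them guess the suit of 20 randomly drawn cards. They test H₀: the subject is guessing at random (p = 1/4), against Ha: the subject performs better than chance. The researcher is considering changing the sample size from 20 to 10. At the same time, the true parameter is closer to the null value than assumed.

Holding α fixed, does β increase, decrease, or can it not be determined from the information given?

A smaller sample increases the standard error, so the sampling distributions under H₀ and Ha overlap more. A smaller true effect puts the Ha sampling distribution closer to H₀, so more of it falls in the non-rejection region. Both changes push β in the same direction.

It increases.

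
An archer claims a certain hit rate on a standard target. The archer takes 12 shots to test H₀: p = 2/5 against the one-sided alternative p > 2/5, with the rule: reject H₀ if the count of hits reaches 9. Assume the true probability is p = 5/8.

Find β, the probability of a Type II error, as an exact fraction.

49315179861/68719476736

Under the alternative p = 5/8, X ~ Binomial(12, 5/8); β is the probability the test does not reject, P(X < 9).
Summing C(12,j)·(5/8)^j·(3/8)^{12-j} for j = 0..8 gives 49315179861/68719476736.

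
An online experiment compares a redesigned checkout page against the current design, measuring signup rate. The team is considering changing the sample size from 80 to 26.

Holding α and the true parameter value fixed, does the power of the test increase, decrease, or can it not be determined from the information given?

Reducing n widens both sampling distributions, so the test has less ability to distinguish Ha from H₀.
Since power = 1 − β and β increases, power decreases.

It decreases.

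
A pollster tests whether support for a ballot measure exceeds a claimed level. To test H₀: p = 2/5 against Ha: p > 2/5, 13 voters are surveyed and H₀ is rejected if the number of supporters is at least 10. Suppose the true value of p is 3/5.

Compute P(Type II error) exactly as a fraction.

β = P(fail to reject H₀ | Ha true) = P(S ≤ 9 | p = 3/5), S ~ Binomial(13, 3/5).
Summing C(13,j)·(3/5)^j·(2/5)^{13-j} for j = 0..9 gives 202983472/244140625.

202983472/244140625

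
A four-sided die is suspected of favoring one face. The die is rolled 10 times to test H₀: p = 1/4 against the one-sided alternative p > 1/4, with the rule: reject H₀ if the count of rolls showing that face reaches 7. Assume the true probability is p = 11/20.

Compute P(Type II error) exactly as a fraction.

1878942860721/2560000000000

A Type II error is failing to reject when Ha holds: with p = 11/20, β = P(K ≤ 6).
Adding the binomial probabilities P(K=0)+…+P(K=6) at p = 11/20 gives 1878942860721/2560000000000.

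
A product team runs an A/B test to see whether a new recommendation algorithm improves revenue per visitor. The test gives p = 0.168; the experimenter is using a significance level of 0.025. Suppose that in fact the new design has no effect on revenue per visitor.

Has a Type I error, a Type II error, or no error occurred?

No error — this is a correct decision.

The conventional null hypothesis is that the new design has no effect on revenue per visitor.
Since p = 0.168 ≥ α = 0.025, H₀ is not rejected.
H₀ is true (actually the new design has no effect on revenue per visitor).
The decision matches the true state — no error.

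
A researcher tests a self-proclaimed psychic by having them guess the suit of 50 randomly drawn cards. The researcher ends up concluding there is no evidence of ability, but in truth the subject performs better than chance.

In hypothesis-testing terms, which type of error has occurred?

The null hypothesis here is that the subject is guessing at random (p = 1/4).
'Concluding there is no evidence of ability' corresponds to failing to reject H₀.
H₀ was not rejected but H₀ is false — a Type II error (false negative).

Type II error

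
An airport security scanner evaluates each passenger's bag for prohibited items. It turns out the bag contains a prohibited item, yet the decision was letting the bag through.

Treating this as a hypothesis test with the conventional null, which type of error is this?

Type II error

The null hypothesis here is that the bag contains no prohibited items.
'Letting the bag through' corresponds to failing to reject H₀.
H₀ was not rejected but H₀ is false — a Type II error (false negative).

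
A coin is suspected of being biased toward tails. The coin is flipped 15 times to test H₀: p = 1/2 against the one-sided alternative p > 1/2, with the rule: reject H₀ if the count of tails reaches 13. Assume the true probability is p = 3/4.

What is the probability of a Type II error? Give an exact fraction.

820244467/1073741824

Under the alternative p = 3/4, K ~ Binomial(15, 3/4); β is the probability the test does not reject, P(K < 13).
Equivalently, β = 1 − P(K ≥ 13) = 820244467/1073741824.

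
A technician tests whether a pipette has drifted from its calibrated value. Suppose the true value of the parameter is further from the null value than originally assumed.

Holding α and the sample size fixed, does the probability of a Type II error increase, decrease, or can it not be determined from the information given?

The further the true parameter sits from the null value, the more of the Ha sampling distribution falls in the rejection region.

It decreases.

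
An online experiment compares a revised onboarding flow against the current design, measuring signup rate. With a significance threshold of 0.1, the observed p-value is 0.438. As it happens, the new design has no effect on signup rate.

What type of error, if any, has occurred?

No error (correct decision).

The conventional null hypothesis is that the new design has no effect on signup rate.
Since p = 0.438 ≥ α = 0.1, H₀ is not rejected.
H₀ is true (actually the new design has no effect on signup rate).
The decision matches the true state — no error.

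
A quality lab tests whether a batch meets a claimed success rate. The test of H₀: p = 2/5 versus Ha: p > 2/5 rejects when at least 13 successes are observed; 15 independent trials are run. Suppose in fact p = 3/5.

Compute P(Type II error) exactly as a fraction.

29690124488/30517578125

A Type II error is failing to reject when Ha holds: with p = 3/5, β = P(Y ≤ 12).
Adding the binomial probabilities P(Y=0)+…+P(Y=12) at p = 3/5 gives 29690124488/30517578125.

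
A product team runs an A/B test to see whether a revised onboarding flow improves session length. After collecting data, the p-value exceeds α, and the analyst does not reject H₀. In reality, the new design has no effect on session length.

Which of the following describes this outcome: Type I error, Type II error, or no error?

The conventional null hypothesis here is that the new design has no effect on session length.
The test retained a true H₀ — the decision matches the true state.

No error (correct decision).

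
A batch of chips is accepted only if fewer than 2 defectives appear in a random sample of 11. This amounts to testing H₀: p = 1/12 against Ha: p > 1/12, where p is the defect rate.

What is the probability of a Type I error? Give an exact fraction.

86192514733/371504185344

Under H₀, S ~ Binomial(11, 1/12); the Type I error rate is P(S ≥ 2).
Computing the lower-tail complement: 1 − 285311670611/371504185344 = 86192514733/371504185344.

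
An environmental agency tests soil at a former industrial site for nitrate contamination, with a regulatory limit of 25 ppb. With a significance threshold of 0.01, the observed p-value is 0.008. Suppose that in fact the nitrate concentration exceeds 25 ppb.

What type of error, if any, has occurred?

The conventional null hypothesis is that the nitrate concentration is at or below 25 ppb (safe).
Since p = 0.008 < α = 0.01, H₀ is rejected.
H₀ is false (actually the nitrate concentration exceeds 25 ppb).
The decision matches the true state — no error.

No error (correct decision).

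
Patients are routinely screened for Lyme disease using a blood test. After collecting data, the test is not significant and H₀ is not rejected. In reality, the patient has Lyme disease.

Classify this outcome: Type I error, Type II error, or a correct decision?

Type II error

The conventional null hypothesis here is that the patient does not have Lyme disease.
H₀ was not rejected, but H₀ is actually false.
Failing to reject a false null hypothesis is a Type II error (false negative).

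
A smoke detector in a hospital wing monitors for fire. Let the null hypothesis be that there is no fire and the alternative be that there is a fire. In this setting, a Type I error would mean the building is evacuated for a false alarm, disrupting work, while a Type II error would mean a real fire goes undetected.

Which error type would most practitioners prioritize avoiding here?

The Type II consequence (a real fire goes undetected) is more severe than the Type I consequence (the building is evacuated for a false alarm, disrupting work).

Type II error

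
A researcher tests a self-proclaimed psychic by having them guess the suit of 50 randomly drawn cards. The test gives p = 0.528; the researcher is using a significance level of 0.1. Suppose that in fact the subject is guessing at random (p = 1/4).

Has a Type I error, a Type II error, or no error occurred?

The conventional null hypothesis is that the subject is guessing at random (p = 1/4).
Since p = 0.528 ≥ α = 0.1, H₀ is not rejected.
H₀ is true (actually the subject is guessing at random (p = 1/4)).
The decision matches the true state — no error.

No error (correct decision).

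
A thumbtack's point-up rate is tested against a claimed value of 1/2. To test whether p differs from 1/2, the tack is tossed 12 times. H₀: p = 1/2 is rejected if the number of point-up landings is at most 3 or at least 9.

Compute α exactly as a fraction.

299/2048

Under H₀, K ~ Binomial(12, 1/2); α is the probability of landing in either tail, P(K ≤ 3) + P(K ≥ 9).
Each tail has probability (1 + 12 + 66 + 220)/4096; doubling gives α = 598/4096 = 299/2048.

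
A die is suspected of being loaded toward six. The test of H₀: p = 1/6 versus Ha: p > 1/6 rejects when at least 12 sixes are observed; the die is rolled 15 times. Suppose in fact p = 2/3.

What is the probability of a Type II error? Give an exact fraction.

β = P(fail to reject H₀ | Ha true) = P(Y ≤ 11 | p = 2/3), Y ~ Binomial(15, 2/3).
Adding the binomial probabilities P(Y=0)+…+P(Y=11) at p = 2/3 gives 11346539/14348907.

11346539/14348907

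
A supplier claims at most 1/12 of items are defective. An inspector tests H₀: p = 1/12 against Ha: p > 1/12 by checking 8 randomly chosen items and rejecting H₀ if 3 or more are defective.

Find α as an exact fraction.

3373913/143327232

α = P(reject H₀ | H₀ true) = P(Y ≥ 3 | p = 1/12), Y ~ Binomial(8, 1/12).
Computing the lower-tail complement: 1 − 139953319/143327232 = 3373913/143327232.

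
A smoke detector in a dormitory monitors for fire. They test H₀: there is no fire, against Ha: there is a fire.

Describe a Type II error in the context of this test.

A Type II error would mean concluding that there is no fire (or at least failing to establish that there is a fire) when in fact there is a fire.

A Type II error is failing to reject H₀ when H₀ is false.
Here that means remaining silent when actually there is a fire.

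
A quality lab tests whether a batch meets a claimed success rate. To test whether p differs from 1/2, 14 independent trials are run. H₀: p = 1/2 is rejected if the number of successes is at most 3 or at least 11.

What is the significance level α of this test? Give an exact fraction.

235/4096

The significance level is the null-hypothesis probability of the rejection region {≤3} ∪ {≥11}.
The two tails are symmetric, so α = 2·(1 + 14 + 91 + 364)/2^14 = 940/16384 = 235/4096.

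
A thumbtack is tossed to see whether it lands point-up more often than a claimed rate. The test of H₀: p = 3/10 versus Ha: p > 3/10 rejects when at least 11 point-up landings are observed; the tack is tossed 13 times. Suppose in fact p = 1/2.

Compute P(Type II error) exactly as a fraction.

β = P(fail to reject H₀ | Ha true) = P(X ≤ 10 | p = 1/2), X ~ Binomial(13, 1/2).
Equivalently, β = 1 − P(X ≥ 11) = 2025/2048.

2025/2048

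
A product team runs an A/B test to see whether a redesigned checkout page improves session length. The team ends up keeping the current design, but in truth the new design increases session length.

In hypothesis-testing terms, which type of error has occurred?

Type II error

The null hypothesis here is that the new design has no effect on session length.
'Keeping the current design' corresponds to failing to reject H₀.
H₀ was not rejected but H₀ is false — a Type II error (false negative).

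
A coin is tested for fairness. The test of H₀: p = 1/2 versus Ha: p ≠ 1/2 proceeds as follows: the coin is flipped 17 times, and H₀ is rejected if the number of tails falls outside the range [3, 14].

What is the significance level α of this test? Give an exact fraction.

The significance level is the null-hypothesis probability of the rejection region {≤2} ∪ {≥15}.
By symmetry, α = 2·P(S ≤ 2) = 2·(1 + 17 + 136)/131072 = 308/131072 = 77/32768.

77/32768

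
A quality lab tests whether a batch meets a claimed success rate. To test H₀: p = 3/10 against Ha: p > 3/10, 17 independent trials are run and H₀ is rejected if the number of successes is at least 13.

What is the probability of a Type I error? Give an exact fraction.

1032701997051/10000000000000000

α = P(reject H₀ | H₀ true) = P(Y ≥ 13 | p = 3/10), with Y ~ Binomial(17, 3/10).
Adding the binomial terms for j = 13 through 17 with p = 3/10 yields 1032701997051/10000000000000000.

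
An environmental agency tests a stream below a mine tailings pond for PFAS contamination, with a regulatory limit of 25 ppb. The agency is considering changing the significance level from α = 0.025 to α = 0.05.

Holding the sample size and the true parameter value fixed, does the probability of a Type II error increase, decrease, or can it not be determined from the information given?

It decreases.

A larger α widens the rejection region, so when the alternative is true more outcomes lead to rejection — failing to reject becomes less likely.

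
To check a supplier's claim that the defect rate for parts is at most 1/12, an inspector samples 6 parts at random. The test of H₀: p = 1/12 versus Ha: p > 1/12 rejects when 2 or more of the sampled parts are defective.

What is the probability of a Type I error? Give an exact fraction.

α = P(reject H₀ | H₀ true) = P(K ≥ 2 | p = 1/12), K ~ Binomial(6, 1/12).
Computing the lower-tail complement: 1 − 2737867/2985984 = 248117/2985984.

248117/2985984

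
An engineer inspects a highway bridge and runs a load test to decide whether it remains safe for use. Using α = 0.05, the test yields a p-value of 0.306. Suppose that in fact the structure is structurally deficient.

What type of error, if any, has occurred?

Type II error

The conventional null hypothesis is that the structure meets the required load capacity (safe).
Since p = 0.306 ≥ α = 0.05, H₀ is not rejected.
H₀ is false (actually the structure is structurally deficient).
Failing to reject a false H₀ is a Type II error.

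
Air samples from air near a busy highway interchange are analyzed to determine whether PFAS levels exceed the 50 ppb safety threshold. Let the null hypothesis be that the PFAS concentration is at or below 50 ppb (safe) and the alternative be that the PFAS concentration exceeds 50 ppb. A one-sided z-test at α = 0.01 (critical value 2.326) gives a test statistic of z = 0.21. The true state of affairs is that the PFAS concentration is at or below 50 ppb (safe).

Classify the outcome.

No error — this is a correct decision.

Since z = 0.21 ≤ z* = 2.326, H₀ is not rejected.
H₀ is true (actually the PFAS concentration is at or below 50 ppb (safe)).
The decision matches the true state — no error.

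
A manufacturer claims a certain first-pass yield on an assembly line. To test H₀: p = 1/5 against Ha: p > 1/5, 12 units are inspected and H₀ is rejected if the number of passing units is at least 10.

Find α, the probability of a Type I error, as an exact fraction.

221/48828125

Under H₀, S ~ Binomial(12, 1/5), and α = P(S ≥ 10).
Summing C(12,j)(1/5)^j(4/5)^{12−j} for j = 10,…,12 gives 221/48828125.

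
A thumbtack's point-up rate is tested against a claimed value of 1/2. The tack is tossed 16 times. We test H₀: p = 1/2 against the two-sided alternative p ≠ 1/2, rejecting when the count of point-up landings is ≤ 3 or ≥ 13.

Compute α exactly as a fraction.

697/32768

α = P(Y ≤ 3 or Y ≥ 13 | p = 1/2), Y ~ Binomial(16, 1/2).
The two tails are symmetric, so α = 2·(1 + 16 + 120 + 560)/2^16 = 1394/65536 = 697/32768.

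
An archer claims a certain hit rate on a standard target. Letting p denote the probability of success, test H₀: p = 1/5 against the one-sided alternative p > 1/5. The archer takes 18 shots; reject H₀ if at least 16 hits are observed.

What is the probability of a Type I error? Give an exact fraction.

2521/3814697265625

α = P(reject H₀ | H₀ true) = P(S ≥ 16 | p = 1/5), with S ~ Binomial(18, 1/5).
Summing C(18,j)(1/5)^j(4/5)^{18−j} for j = 16,…,18 gives 2521/3814697265625.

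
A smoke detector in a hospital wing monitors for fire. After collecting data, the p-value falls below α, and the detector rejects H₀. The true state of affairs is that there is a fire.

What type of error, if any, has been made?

The conventional null hypothesis here is that there is no fire.
The test rejected a false H₀ — the decision matches the true state.

Neither — the decision is correct.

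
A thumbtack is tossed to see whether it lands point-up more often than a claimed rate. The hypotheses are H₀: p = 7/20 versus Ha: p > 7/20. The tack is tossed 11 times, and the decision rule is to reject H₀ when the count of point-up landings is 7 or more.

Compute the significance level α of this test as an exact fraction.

1026922708651/20480000000000

α = P(reject H₀ | H₀ true) = P(Y ≥ 7 | p = 7/20), with Y ~ Binomial(11, 7/20).
P(Y ≥ 7) = Σ_{j=7}^{11} C(11,j)·(7/20)^j·(13/20)^{11-j} = 1026922708651/20480000000000.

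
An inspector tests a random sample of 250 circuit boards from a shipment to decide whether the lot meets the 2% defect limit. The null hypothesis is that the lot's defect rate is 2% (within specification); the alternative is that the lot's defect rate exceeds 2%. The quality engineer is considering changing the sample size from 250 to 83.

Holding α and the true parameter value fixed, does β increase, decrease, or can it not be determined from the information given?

With less data the test statistic is noisier; under Ha, more outcomes land inside the acceptance region.

It increases.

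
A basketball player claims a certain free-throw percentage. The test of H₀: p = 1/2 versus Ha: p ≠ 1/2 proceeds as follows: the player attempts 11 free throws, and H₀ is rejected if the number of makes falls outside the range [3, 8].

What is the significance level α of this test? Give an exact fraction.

Under H₀, S ~ Binomial(11, 1/2); α is the probability of landing in either tail, P(S ≤ 2) + P(S ≥ 9).
By symmetry, α = 2·P(S ≤ 2) = 2·(1 + 11 + 55)/2048 = 134/2048 = 67/1024.

67/1024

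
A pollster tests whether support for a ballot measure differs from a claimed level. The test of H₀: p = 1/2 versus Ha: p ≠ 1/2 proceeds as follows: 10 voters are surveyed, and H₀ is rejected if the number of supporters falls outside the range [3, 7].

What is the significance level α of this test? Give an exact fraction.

α = P(S ≤ 2 or S ≥ 8 | p = 1/2), S ~ Binomial(10, 1/2).
By symmetry, α = 2·P(S ≤ 2) = 2·(1 + 10 + 45)/1024 = 112/1024 = 7/64.

7/64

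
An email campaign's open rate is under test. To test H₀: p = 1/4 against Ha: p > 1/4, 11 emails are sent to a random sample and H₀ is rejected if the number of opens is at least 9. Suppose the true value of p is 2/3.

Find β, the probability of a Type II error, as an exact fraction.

1675/2187

β = P(fail to reject H₀ | Ha true) = P(Y ≤ 8 | p = 2/3), Y ~ Binomial(11, 2/3).
Equivalently, β = 1 − P(Y ≥ 9) = 1675/2187.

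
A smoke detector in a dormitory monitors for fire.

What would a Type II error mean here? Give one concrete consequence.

With the conventional null hypothesis that there is no fire:
A Type II error is failing to reject H₀ when H₀ is false.
Here that means remaining silent when actually there is a fire.

A Type II error would mean concluding that there is no fire (or at least failing to establish that there is a fire) when in fact there is a fire. Consequence: a real fire goes undetected.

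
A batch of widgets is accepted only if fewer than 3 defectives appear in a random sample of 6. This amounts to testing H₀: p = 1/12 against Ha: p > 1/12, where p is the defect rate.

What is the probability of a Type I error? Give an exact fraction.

Under H₀, S ~ Binomial(6, 1/12); the Type I error rate is P(S ≥ 3).
Computing the lower-tail complement: 1 − 1478741/1492992 = 14251/1492992.

14251/1492992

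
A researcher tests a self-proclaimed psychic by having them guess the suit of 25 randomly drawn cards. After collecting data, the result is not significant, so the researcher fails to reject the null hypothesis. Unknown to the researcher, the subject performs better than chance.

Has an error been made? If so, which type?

Type II error

The conventional null hypothesis here is that the subject is guessing at random (p = 1/4).
H₀ was not rejected, but H₀ is actually false.
Failing to reject a false null hypothesis is a Type II error (false negative).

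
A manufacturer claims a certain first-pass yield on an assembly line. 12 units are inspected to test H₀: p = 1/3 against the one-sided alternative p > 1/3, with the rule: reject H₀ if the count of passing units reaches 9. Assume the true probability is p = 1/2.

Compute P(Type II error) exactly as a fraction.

3797/4096

β = P(fail to reject H₀ | Ha true) = P(X ≤ 8 | p = 1/2), X ~ Binomial(12, 1/2).
Adding the binomial probabilities P(X=0)+…+P(X=8) at p = 1/2 gives 3797/4096.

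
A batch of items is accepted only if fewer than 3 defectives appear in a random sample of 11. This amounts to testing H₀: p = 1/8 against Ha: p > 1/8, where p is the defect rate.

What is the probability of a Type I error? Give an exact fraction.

1285931725/8589934592

The significance level is the probability, assuming p = 1/8, of seeing 3 or more defectives in 11 draws.
Via the complement, α = 1 − Σ_{j=0}^{2} C(11,j)(1/8)^j(7/8)^{11-j} = 1285931725/8589934592.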